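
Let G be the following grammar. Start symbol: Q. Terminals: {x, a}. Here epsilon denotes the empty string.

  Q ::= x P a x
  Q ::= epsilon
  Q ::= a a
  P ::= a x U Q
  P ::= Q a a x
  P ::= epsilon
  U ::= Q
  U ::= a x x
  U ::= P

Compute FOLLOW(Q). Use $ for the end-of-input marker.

FIRST(Q) = {epsilon, a, x}
FIRST(P) = {epsilon, a, x}  (via Q a a x)
FIRST(U) = {epsilon, a, x}  (via Q, P)
FOLLOW(Q) includes $ since Q is the start symbol.
FOLLOW(Q): in P::=a x U Q, the suffix after Q is empty, so FOLLOW(Q) ⊇ FOLLOW(P) = {a, x}; in P::=Q a a x, Q is followed by a a x with FIRST {a}; in U::=Q, the suffix after Q is empty, so FOLLOW(Q) ⊇ FOLLOW(U) = {a, x}. Thus FOLLOW(Q) = {$, a, x}.
FOLLOW(P): in Q::=x P a x, P is followed by a x with FIRST {a}; in U::=P, the suffix after P is empty, so FOLLOW(P) ⊇ FOLLOW(U) = {a, x}. Thus FOLLOW(P) = {a, x}.
FOLLOW(U): in P::=a x U Q, U is followed by Q with FIRST {epsilon, a, x}; in P::=a x U Q, the suffix after U is nullable, so FOLLOW(U) ⊇ FOLLOW(P) = {a, x}. Thus FOLLOW(U) = {a, x}.

{$, a, x}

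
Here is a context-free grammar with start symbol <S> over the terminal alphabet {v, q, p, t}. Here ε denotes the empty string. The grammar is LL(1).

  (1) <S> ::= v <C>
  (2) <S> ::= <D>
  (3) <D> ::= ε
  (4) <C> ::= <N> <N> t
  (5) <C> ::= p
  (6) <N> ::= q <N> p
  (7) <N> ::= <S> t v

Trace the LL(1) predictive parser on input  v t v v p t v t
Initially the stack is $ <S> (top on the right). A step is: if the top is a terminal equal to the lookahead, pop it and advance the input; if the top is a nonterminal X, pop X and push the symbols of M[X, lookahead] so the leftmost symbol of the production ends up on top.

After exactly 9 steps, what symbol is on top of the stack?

<S>

     Stack            Input              Action
  1  $ <S>            v t v v p t v t $  expand <S> ::= v <C>
  2  $ <C> v          v t v v p t v t $  match v
  3  $ <C>            t v v p t v t $    expand <C> ::= <N> <N> t
  4  $ t <N> <N>      t v v p t v t $    expand <N> ::= <S> t v
  5  $ t <N> v t <S>  t v v p t v t $    expand <S> ::= <D>
  6  $ t <N> v t <D>  t v v p t v t $    expand <D> ::= ε
  7  $ t <N> v t      t v v p t v t $    match t
  8  $ t <N> v        v v p t v t $      match v
  9  $ t <N>          v p t v t $        expand <N> ::= <S> t v
Stack after step 9: $ t v t <S> (top = <S>).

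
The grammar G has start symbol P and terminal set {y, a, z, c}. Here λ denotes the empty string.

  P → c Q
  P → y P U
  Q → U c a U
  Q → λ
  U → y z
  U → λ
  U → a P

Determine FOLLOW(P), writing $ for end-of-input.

{$, a, c, y}

FIRST(P): from P→c Q we get {c}; from P→y P U we get {y}. So FIRST(P) = {c, y}.
FIRST(U): from U→y z we get {y}; from U→λ we get {λ}; from U→a P we get {a}. So FIRST(U) = {λ, a, y}.
FIRST(Q): from Q→U c a U we get {a, c, y}; from Q→λ we get {λ}. So FIRST(Q) = {λ, a, c, y}.
FOLLOW(P) includes $ since P is the start symbol.
FOLLOW(P): in P→y P U, P is followed by U with FIRST {λ, a, y}; in P→y P U, the suffix after P is nullable (adds nothing new); in U→a P, the suffix after P is empty, so FOLLOW(P) ⊇ FOLLOW(U) = {$, a, c, y}. Thus FOLLOW(P) = {$, a, c, y}.
FOLLOW(Q): in P→c Q, the suffix after Q is empty, so FOLLOW(Q) ⊇ FOLLOW(P) = {$, a, c, y}. Thus FOLLOW(Q) = {$, a, c, y}.
FOLLOW(U): in P→y P U, the suffix after U is empty, so FOLLOW(U) ⊇ FOLLOW(P) = {$, a, c, y}; in Q→U c a U (occurrence 1), U is followed by c a U with FIRST {c}; in Q→U c a U (occurrence 2), the suffix after U is empty, so FOLLOW(U) ⊇ FOLLOW(Q) = {$, a, c, y}. Thus FOLLOW(U) = {$, a, c, y}.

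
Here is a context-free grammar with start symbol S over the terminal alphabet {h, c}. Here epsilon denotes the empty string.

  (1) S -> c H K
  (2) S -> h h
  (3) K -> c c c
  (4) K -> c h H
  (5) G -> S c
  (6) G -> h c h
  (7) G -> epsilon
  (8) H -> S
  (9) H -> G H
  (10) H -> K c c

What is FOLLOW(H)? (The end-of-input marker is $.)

FIRST(S) = {c, h}
FIRST(K) = {c}
FIRST(G) = {epsilon, c, h}  (via S c)
FIRST(H) = {c, h}  (via S, G H, K c c)
FOLLOW(S) includes $ since S is the start symbol.
FOLLOW(G): in H->G H, G is followed by H with FIRST {c, h}. Thus FOLLOW(G) = {c, h}.
FOLLOW(S): in G->S c, S is followed by c with FIRST {c}; in H->S, the suffix after S is empty, so FOLLOW(S) ⊇ FOLLOW(H) = {$, c}. Thus FOLLOW(S) = {$, c}.
FOLLOW(K): in S->c H K, the suffix after K is empty, so FOLLOW(K) ⊇ FOLLOW(S) = {$, c}; in H->K c c, K is followed by c c with FIRST {c}. Thus FOLLOW(K) = {$, c}.
FOLLOW(H): in S->c H K, H is followed by K with FIRST {c}; in K->c h H, the suffix after H is empty, so FOLLOW(H) ⊇ FOLLOW(K) = {$, c}; in H->G H, the suffix after H is empty (adds nothing new). Thus FOLLOW(H) = {$, c}.

{$, c}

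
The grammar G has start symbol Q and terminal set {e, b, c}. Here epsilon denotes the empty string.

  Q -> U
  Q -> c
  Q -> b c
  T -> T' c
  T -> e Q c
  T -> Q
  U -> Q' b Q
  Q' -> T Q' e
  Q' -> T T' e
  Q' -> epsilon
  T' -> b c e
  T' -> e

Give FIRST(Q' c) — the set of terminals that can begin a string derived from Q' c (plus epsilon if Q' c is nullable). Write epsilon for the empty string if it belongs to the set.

FIRST(T') = {b, e}
FIRST(Q) = {b, c, e}  (via U)
FIRST(T) = {b, c, e}  (via T' c, Q)
FIRST(Q') = {epsilon, b, c, e}  (via T Q' e, T T' e)
FIRST(U) = {b, c, e}  (via Q' b Q)
FIRST(Q' c): take FIRST of each symbol in turn, carrying on past any symbol whose FIRST contains epsilon; result {b, c, e}.

{b, c, e}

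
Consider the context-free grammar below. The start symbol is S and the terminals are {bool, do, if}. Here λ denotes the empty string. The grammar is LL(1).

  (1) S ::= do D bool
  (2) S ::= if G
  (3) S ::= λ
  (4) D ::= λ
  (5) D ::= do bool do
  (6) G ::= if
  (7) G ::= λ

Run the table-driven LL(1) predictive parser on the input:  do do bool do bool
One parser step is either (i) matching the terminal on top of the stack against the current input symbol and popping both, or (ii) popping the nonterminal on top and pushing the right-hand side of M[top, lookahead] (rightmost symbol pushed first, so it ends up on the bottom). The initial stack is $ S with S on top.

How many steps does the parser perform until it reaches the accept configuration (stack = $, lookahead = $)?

7

step 1: stack=$ S  input=do do bool do bool $  — expand S ::= do D bool
step 2: stack=$ bool D do  input=do do bool do bool $  — match do
step 3: stack=$ bool D  input=do bool do bool $  — expand D ::= do bool do
step 4: stack=$ bool do bool do  input=do bool do bool $  — match do
step 5: stack=$ bool do bool  input=bool do bool $  — match bool
step 6: stack=$ bool do  input=do bool $  — match do
step 7: stack=$ bool  input=bool $  — match bool
Accept reached after 7 steps.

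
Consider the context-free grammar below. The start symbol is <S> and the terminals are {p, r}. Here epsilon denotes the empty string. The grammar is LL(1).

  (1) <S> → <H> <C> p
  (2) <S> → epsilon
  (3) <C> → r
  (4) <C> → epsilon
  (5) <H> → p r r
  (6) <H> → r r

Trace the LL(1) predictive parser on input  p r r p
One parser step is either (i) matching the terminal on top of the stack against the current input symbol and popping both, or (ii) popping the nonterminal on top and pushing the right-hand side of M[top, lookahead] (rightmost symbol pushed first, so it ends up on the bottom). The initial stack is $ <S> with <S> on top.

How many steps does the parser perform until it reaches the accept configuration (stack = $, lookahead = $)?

     Stack          Input      Action
  1  $ <S>          p r r p $  expand <S> → <H> <C> p
  2  $ p <C> <H>    p r r p $  expand <H> → p r r
  3  $ p <C> r r p  p r r p $  match p
  4  $ p <C> r r    r r p $    match r
  5  $ p <C> r      r p $      match r
  6  $ p <C>        p $        expand <C> → epsilon
  7  $ p            p $        match p
Accept reached after 7 steps.

7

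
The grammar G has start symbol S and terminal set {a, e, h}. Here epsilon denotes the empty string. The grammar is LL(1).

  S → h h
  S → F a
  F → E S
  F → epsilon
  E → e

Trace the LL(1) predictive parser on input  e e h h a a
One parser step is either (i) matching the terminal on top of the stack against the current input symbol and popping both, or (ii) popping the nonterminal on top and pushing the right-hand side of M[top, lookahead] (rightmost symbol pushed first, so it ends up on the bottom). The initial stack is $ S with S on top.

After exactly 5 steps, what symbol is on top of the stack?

F

     Stack    Input          Action
  1  $ S      e e h h a a $  expand S → F a
  2  $ a F    e e h h a a $  expand F → E S
  3  $ a S E  e e h h a a $  expand E → e
  4  $ a S e  e e h h a a $  match e
  5  $ a S    e h h a a $    expand S → F a
Stack after step 5: $ a a F (top = F).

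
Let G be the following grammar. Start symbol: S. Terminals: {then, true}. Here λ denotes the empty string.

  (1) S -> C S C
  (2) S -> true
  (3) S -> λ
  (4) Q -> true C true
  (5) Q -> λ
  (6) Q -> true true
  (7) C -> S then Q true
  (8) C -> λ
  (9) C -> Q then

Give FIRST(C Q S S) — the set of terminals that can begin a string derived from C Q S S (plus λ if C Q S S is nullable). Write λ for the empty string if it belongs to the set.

{λ, then, true}

FIRST(Q): from Q->true C true we get {true}; from Q->λ we get {λ}; from Q->true true we get {true}. So FIRST(Q) = {λ, true}.
FIRST(S): from S->C S C we get {λ, then, true}; from S->true we get {true}; from S->λ we get {λ}. So FIRST(S) = {λ, then, true}.
FIRST(C): from C->S then Q true we get {then, true}; from C->λ we get {λ}; from C->Q then we get {then, true}. So FIRST(C) = {λ, then, true}.
FIRST(C Q S S): take FIRST of each symbol in turn, carrying on past any symbol whose FIRST contains λ; result {λ, then, true}.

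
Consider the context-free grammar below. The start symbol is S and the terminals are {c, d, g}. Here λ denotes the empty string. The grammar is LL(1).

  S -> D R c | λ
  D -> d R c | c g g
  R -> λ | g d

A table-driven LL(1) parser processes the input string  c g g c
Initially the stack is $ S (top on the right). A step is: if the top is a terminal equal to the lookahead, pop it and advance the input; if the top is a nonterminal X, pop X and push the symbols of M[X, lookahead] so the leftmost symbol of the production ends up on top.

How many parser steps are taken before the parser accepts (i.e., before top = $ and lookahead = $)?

step 1: stack=$ S  input=c g g c $  — expand S -> D R c
step 2: stack=$ c R D  input=c g g c $  — expand D -> c g g
step 3: stack=$ c R g g c  input=c g g c $  — match c
step 4: stack=$ c R g g  input=g g c $  — match g
step 5: stack=$ c R g  input=g c $  — match g
step 6: stack=$ c R  input=c $  — expand R -> λ
step 7: stack=$ c  input=c $  — match c
Accept reached after 7 steps.

7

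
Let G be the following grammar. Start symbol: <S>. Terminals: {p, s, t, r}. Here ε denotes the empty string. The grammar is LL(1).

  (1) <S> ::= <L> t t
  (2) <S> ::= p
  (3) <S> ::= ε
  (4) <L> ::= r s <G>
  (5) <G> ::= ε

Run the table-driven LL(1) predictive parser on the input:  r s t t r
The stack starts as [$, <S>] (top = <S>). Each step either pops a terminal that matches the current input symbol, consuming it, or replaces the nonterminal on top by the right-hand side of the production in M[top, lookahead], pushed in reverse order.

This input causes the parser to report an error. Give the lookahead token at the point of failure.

r

step 1: stack=$ <S>  input=r s t t r $  — expand <S> ::= <L> t t
step 2: stack=$ t t <L>  input=r s t t r $  — expand <L> ::= r s <G>
step 3: stack=$ t t <G> s r  input=r s t t r $  — match r
step 4: stack=$ t t <G> s  input=s t t r $  — match s
step 5: stack=$ t t <G>  input=t t r $  — expand <G> ::= ε
step 6: stack=$ t t  input=t t r $  — match t
step 7: stack=$ t  input=t r $  — match t
step 8: stack=$  input=r $  — error: stack empty but input remains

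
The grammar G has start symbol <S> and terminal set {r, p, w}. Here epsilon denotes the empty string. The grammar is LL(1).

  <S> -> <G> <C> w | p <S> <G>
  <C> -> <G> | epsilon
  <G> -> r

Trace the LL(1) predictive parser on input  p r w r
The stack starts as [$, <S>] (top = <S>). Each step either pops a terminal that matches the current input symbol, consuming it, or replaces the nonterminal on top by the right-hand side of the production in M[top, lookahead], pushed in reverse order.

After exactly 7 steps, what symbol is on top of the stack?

step 1: stack=$ <S>  input=p r w r $  — expand <S> -> p <S> <G>
step 2: stack=$ <G> <S> p  input=p r w r $  — match p
step 3: stack=$ <G> <S>  input=r w r $  — expand <S> -> <G> <C> w
step 4: stack=$ <G> w <C> <G>  input=r w r $  — expand <G> -> r
step 5: stack=$ <G> w <C> r  input=r w r $  — match r
step 6: stack=$ <G> w <C>  input=w r $  — expand <C> -> epsilon
step 7: stack=$ <G> w  input=w r $  — match w
Stack after step 7: $ <G> (top = <G>).

<G>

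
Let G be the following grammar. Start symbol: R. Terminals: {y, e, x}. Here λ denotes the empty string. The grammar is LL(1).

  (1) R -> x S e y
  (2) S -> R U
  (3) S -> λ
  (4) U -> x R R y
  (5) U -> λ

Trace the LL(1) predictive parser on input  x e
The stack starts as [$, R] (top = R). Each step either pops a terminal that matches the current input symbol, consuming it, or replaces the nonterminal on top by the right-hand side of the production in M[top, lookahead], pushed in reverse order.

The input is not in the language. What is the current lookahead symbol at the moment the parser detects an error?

step 1: stack=$ R  input=x e $  — expand R -> x S e y
step 2: stack=$ y e S x  input=x e $  — match x
step 3: stack=$ y e S  input=e $  — expand S -> λ
step 4: stack=$ y e  input=e $  — match e
step 5: stack=$ y  input=$  — error: top is terminal y but lookahead is $

$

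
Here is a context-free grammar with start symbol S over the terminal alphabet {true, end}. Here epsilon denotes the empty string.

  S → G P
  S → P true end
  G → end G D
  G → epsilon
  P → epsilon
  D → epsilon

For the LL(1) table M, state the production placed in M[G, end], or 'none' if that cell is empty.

FIRST(G) = {epsilon, end}
FIRST(P) = {epsilon}
FIRST(D) = {epsilon}
FIRST(S) = {epsilon, end, true}  (via G P, P true end)
FOLLOW(S) includes $ since S is the start symbol.
FOLLOW(S): S appears on no right-hand side. Thus FOLLOW(S) = {$}.
FOLLOW(G): in S→G P, G is followed by P with FIRST {epsilon}; in S→G P, the suffix after G is nullable, so FOLLOW(G) ⊇ FOLLOW(S) = {$}; in G→end G D, G is followed by D with FIRST {epsilon}; in G→end G D, the suffix after G is nullable (adds nothing new). Thus FOLLOW(G) = {$}.
For G → end G D: FIRST(end G D) = {end}, so it goes in M[G, t] for t ∈ {end}.
For G → epsilon: FIRST(epsilon) = {epsilon}, so it goes in M[G, t] for t ∈ {}; since epsilon ∈ FIRST, also for every t ∈ FOLLOW(G) = {$}.

G → end G D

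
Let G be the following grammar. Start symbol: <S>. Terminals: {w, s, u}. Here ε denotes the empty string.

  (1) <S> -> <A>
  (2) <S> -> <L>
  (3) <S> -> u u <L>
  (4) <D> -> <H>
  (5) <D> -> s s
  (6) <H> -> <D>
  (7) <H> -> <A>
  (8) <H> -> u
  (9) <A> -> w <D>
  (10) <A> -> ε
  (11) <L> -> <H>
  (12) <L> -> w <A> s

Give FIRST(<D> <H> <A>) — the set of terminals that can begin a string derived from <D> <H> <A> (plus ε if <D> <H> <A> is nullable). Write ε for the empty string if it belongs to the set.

FIRST(<A>): from <A>->w <D> we get {w}; from <A>->ε we get {ε}. So FIRST(<A>) = {ε, w}.
FIRST(<S>): from <S>-><A> we get {ε, w}; from <S>-><L> we get {ε, s, u, w}; from <S>->u u <L> we get {u}. So FIRST(<S>) = {ε, s, u, w}.
FIRST(<D>): from <D>-><H> we get {ε, s, u, w}; from <D>->s s we get {s}. So FIRST(<D>) = {ε, s, u, w}.
FIRST(<H>): from <H>-><D> we get {ε, s, u, w}; from <H>-><A> we get {ε, w}; from <H>->u we get {u}. So FIRST(<H>) = {ε, s, u, w}.
FIRST(<L>): from <L>-><H> we get {ε, s, u, w}; from <L>->w <A> s we get {w}. So FIRST(<L>) = {ε, s, u, w}.
FIRST(<D> <H> <A>): take FIRST of each symbol in turn, carrying on past any symbol whose FIRST contains ε; result {ε, s, u, w}.

{ε, s, u, w}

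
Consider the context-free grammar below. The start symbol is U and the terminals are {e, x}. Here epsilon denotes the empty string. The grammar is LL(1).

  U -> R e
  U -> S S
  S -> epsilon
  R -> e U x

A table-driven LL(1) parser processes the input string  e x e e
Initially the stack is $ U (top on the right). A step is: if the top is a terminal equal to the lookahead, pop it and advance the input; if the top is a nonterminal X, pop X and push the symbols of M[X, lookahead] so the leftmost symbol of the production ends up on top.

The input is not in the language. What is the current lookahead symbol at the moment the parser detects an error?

     Stack      Input      Action
  1  $ U        e x e e $  expand U -> R e
  2  $ e R      e x e e $  expand R -> e U x
  3  $ e x U e  e x e e $  match e
  4  $ e x U    x e e $    expand U -> S S
  5  $ e x S S  x e e $    expand S -> epsilon
  6  $ e x S    x e e $    expand S -> epsilon
  7  $ e x      x e e $    match x
  8  $ e        e e $      match e
  9  $          e $        error: stack empty but input remains

e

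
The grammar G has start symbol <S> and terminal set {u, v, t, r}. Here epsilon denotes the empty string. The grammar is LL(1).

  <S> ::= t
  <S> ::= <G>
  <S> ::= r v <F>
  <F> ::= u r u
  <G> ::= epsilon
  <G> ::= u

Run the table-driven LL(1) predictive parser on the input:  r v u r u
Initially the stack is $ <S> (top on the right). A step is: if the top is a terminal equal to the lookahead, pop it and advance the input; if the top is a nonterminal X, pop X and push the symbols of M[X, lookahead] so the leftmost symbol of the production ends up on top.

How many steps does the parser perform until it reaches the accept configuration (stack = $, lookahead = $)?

7

     Stack      Input        Action
  1  $ <S>      r v u r u $  expand <S> ::= r v <F>
  2  $ <F> v r  r v u r u $  match r
  3  $ <F> v    v u r u $    match v
  4  $ <F>      u r u $      expand <F> ::= u r u
  5  $ u r u    u r u $      match u
  6  $ u r      r u $        match r
  7  $ u        u $          match u
Accept reached after 7 steps.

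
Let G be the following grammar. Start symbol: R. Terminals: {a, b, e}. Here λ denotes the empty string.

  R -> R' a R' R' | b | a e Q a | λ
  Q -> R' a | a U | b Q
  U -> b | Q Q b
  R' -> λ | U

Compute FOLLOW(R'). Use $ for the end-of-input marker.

FIRST(R): from R->R' a R' R' we get {a, b}; from R->b we get {b}; from R->a e Q a we get {a}; from R->λ we get {λ}. So FIRST(R) = {λ, a, b}.
FIRST(Q): from Q->R' a we get {a, b}; from Q->a U we get {a}; from Q->b Q we get {b}. So FIRST(Q) = {a, b}.
FIRST(U): from U->b we get {b}; from U->Q Q b we get {a, b}. So FIRST(U) = {a, b}.
FIRST(R'): from R'->λ we get {λ}; from R'->U we get {a, b}. So FIRST(R') = {λ, a, b}.
FOLLOW(R) includes $ since R is the start symbol.
FOLLOW(R): R appears on no right-hand side. Thus FOLLOW(R) = {$}.
FOLLOW(Q): in R->a e Q a, Q is followed by a with FIRST {a}; in Q->b Q, the suffix after Q is empty (adds nothing new); in U->Q Q b (occurrence 1), Q is followed by Q b with FIRST {a, b}; in U->Q Q b (occurrence 2), Q is followed by b with FIRST {b}. Thus FOLLOW(Q) = {a, b}.
FOLLOW(R'): in R->R' a R' R' (occurrence 1), R' is followed by a R' R' with FIRST {a}; in R->R' a R' R' (occurrence 2), R' is followed by R' with FIRST {λ, a, b}; in R->R' a R' R' (occurrence 2), the suffix after R' is nullable, so FOLLOW(R') ⊇ FOLLOW(R) = {$}; in R->R' a R' R' (occurrence 3), the suffix after R' is empty, so FOLLOW(R') ⊇ FOLLOW(R) = {$}; in Q->R' a, R' is followed by a with FIRST {a}. Thus FOLLOW(R') = {$, a, b}.
FOLLOW(U): in Q->a U, the suffix after U is empty, so FOLLOW(U) ⊇ FOLLOW(Q) = {a, b}; in R'->U, the suffix after U is empty, so FOLLOW(U) ⊇ FOLLOW(R') = {$, a, b}. Thus FOLLOW(U) = {$, a, b}.

{$, a, b}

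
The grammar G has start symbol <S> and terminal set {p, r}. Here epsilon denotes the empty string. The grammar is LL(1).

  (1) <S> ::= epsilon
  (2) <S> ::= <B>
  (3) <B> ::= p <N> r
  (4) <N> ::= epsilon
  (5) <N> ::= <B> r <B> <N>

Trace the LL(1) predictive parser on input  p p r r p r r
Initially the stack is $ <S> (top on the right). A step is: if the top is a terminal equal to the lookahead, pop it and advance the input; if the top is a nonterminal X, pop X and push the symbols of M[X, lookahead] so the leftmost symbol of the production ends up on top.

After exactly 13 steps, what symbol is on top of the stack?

<N>

      Stack                  Input            Action
   1  $ <S>                  p p r r p r r $  expand <S> ::= <B>
   2  $ <B>                  p p r r p r r $  expand <B> ::= p <N> r
   3  $ r <N> p              p p r r p r r $  match p
   4  $ r <N>                p r r p r r $    expand <N> ::= <B> r <B> <N>
   5  $ r <N> <B> r <B>      p r r p r r $    expand <B> ::= p <N> r
   6  $ r <N> <B> r r <N> p  p r r p r r $    match p
   7  $ r <N> <B> r r <N>    r r p r r $      expand <N> ::= epsilon
   8  $ r <N> <B> r r        r r p r r $      match r
   9  $ r <N> <B> r          r p r r $        match r
  10  $ r <N> <B>            p r r $          expand <B> ::= p <N> r
  11  $ r <N> r <N> p        p r r $          match p
  12  $ r <N> r <N>          r r $            expand <N> ::= epsilon
  13  $ r <N> r              r r $            match r
Stack after step 13: $ r <N> (top = <N>).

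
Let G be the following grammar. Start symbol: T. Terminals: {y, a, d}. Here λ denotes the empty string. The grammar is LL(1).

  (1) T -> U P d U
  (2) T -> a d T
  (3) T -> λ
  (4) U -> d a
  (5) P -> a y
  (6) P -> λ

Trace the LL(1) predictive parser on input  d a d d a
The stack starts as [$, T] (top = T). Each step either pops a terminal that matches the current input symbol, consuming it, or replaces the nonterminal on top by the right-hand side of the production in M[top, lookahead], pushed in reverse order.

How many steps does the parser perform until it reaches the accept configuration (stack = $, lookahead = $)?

9

step 1: stack=$ T  input=d a d d a $  — expand T -> U P d U
step 2: stack=$ U d P U  input=d a d d a $  — expand U -> d a
step 3: stack=$ U d P a d  input=d a d d a $  — match d
step 4: stack=$ U d P a  input=a d d a $  — match a
step 5: stack=$ U d P  input=d d a $  — expand P -> λ
step 6: stack=$ U d  input=d d a $  — match d
step 7: stack=$ U  input=d a $  — expand U -> d a
step 8: stack=$ a d  input=d a $  — match d
step 9: stack=$ a  input=a $  — match a
Accept reached after 9 steps.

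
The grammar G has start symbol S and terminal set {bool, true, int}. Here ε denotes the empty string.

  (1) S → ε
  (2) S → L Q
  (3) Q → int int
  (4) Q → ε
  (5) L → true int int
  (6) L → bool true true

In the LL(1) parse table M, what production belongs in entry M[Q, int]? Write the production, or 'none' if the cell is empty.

Q → int int

FIRST(Q) = {ε, int}
FIRST(L) = {bool, true}
FIRST(S) = {ε, bool, true}  (via L Q)
FOLLOW(S) includes $ since S is the start symbol.
FOLLOW(S): S appears on no right-hand side. Thus FOLLOW(S) = {$}.
FOLLOW(Q): in S→L Q, the suffix after Q is empty, so FOLLOW(Q) ⊇ FOLLOW(S) = {$}. Thus FOLLOW(Q) = {$}.
For Q → int int: FIRST(int int) = {int}, so it goes in M[Q, t] for t ∈ {int}.
For Q → ε: FIRST(ε) = {ε}, so it goes in M[Q, t] for t ∈ {}; since ε ∈ FIRST, also for every t ∈ FOLLOW(Q) = {$}.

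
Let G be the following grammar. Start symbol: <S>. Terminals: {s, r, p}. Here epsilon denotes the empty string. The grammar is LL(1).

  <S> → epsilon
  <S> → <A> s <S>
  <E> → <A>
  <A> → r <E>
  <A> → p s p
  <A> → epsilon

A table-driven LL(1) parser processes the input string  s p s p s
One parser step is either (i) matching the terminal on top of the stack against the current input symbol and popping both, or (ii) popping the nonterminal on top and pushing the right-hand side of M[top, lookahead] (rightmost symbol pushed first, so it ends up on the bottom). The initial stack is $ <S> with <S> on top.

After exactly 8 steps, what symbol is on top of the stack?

s

step 1: stack=$ <S>  input=s p s p s $  — expand <S> → <A> s <S>
step 2: stack=$ <S> s <A>  input=s p s p s $  — expand <A> → epsilon
step 3: stack=$ <S> s  input=s p s p s $  — match s
step 4: stack=$ <S>  input=p s p s $  — expand <S> → <A> s <S>
step 5: stack=$ <S> s <A>  input=p s p s $  — expand <A> → p s p
step 6: stack=$ <S> s p s p  input=p s p s $  — match p
step 7: stack=$ <S> s p s  input=s p s $  — match s
step 8: stack=$ <S> s p  input=p s $  — match p
Stack after step 8: $ <S> s (top = s).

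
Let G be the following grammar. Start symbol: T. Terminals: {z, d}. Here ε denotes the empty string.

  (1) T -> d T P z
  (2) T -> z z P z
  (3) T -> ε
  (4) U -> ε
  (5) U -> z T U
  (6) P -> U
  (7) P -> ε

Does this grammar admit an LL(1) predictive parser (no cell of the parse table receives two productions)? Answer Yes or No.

FIRST(T) = {ε, d, z}
FIRST(U) = {ε, z}
FIRST(P) = {ε, z}
FOLLOW(T) = {$, z}
FOLLOW(U) = {z}
FOLLOW(P) = {z}
Cell M[P, z] receives both P -> U and P -> ε — the grammar is not LL(1).

No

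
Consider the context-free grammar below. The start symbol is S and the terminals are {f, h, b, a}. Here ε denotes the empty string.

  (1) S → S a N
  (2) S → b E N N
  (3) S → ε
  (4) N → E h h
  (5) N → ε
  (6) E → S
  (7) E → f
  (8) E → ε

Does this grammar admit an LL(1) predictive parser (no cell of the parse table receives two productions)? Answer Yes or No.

FIRST(S) = {ε, a, b}
FIRST(N) = {ε, a, b, f, h}
FIRST(E) = {ε, a, b, f}
FOLLOW(S) = {$, a, b, f, h}
FOLLOW(N) = {$, a, b, f, h}
FOLLOW(E) = {$, a, b, f, h}
Cell M[E, $] receives both E → S and E → ε — the grammar is not LL(1).

No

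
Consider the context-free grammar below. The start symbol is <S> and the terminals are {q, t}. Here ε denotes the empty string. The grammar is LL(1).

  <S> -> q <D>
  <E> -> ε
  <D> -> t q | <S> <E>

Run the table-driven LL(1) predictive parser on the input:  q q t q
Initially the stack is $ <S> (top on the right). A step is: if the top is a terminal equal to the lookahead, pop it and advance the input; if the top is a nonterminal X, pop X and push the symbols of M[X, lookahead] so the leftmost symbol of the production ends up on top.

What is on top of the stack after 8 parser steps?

<E>

     Stack        Input      Action
  1  $ <S>        q q t q $  expand <S> -> q <D>
  2  $ <D> q      q q t q $  match q
  3  $ <D>        q t q $    expand <D> -> <S> <E>
  4  $ <E> <S>    q t q $    expand <S> -> q <D>
  5  $ <E> <D> q  q t q $    match q
  6  $ <E> <D>    t q $      expand <D> -> t q
  7  $ <E> q t    t q $      match t
  8  $ <E> q      q $        match q
Stack after step 8: $ <E> (top = <E>).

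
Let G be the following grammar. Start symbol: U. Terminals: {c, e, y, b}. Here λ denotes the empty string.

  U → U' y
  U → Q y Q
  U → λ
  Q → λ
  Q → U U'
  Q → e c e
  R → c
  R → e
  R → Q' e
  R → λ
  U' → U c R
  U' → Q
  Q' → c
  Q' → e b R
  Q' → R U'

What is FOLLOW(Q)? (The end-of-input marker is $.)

{$, c, e, y}

FIRST(U) = {λ, c, e, y}  (via U' y, Q y Q)
FIRST(Q) = {λ, c, e, y}  (via U U')
FIRST(U') = {λ, c, e, y}  (via U c R, Q)
FIRST(R) = {λ, c, e, y}  (via Q' e)
FIRST(Q') = {λ, c, e, y}  (via R U')
FOLLOW(U) includes $ since U is the start symbol.
FOLLOW(Q'): in R→Q' e, Q' is followed by e with FIRST {e}. Thus FOLLOW(Q') = {e}.
FOLLOW(U): in Q→U U', U is followed by U' with FIRST {λ, c, e, y}; in Q→U U', the suffix after U is nullable, so FOLLOW(U) ⊇ FOLLOW(Q) = {$, c, e, y}; in U'→U c R, U is followed by c R with FIRST {c}. Thus FOLLOW(U) = {$, c, e, y}.
FOLLOW(Q): in U→Q y Q (occurrence 1), Q is followed by y Q with FIRST {y}; in U→Q y Q (occurrence 2), the suffix after Q is empty, so FOLLOW(Q) ⊇ FOLLOW(U) = {$, c, e, y}; in U'→Q, the suffix after Q is empty, so FOLLOW(Q) ⊇ FOLLOW(U') = {$, c, e, y}. Thus FOLLOW(Q) = {$, c, e, y}.
FOLLOW(U'): in U→U' y, U' is followed by y with FIRST {y}; in Q→U U', the suffix after U' is empty, so FOLLOW(U') ⊇ FOLLOW(Q) = {$, c, e, y}; in Q'→R U', the suffix after U' is empty, so FOLLOW(U') ⊇ FOLLOW(Q') = {e}. Thus FOLLOW(U') = {$, c, e, y}.
FOLLOW(R): in U'→U c R, the suffix after R is empty, so FOLLOW(R) ⊇ FOLLOW(U') = {$, c, e, y}; in Q'→e b R, the suffix after R is empty, so FOLLOW(R) ⊇ FOLLOW(Q') = {e}; in Q'→R U', R is followed by U' with FIRST {λ, c, e, y}; in Q'→R U', the suffix after R is nullable, so FOLLOW(R) ⊇ FOLLOW(Q') = {e}. Thus FOLLOW(R) = {$, c, e, y}.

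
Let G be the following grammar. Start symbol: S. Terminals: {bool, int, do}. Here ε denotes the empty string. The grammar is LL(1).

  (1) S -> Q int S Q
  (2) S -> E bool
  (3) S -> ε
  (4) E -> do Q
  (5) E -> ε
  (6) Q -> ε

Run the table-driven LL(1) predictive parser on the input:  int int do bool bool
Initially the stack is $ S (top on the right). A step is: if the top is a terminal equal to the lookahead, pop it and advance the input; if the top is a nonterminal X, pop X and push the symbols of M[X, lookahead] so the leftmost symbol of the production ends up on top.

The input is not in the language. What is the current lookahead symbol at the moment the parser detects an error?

      Stack            Input                   Action
   1  $ S              int int do bool bool $  expand S -> Q int S Q
   2  $ Q S int Q      int int do bool bool $  expand Q -> ε
   3  $ Q S int        int int do bool bool $  match int
   4  $ Q S            int do bool bool $      expand S -> Q int S Q
   5  $ Q Q S int Q    int do bool bool $      expand Q -> ε
   6  $ Q Q S int      int do bool bool $      match int
   7  $ Q Q S          do bool bool $          expand S -> E bool
   8  $ Q Q bool E     do bool bool $          expand E -> do Q
   9  $ Q Q bool Q do  do bool bool $          match do
  10  $ Q Q bool Q     bool bool $             expand Q -> ε
  11  $ Q Q bool       bool bool $             match bool
  12  $ Q Q            bool $                  expand Q -> ε
  13  $ Q              bool $                  expand Q -> ε
  14  $                bool $                  error: stack empty but input remains

bool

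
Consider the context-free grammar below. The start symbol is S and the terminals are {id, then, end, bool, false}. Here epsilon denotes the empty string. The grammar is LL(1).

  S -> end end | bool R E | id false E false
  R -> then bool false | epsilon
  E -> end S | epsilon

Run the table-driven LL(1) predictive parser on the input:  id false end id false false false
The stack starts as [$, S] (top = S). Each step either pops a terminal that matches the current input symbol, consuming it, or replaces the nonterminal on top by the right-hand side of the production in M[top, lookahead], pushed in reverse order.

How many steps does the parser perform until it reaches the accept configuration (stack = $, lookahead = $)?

11

step 1: stack=$ S  input=id false end id false false false $  — expand S -> id false E false
step 2: stack=$ false E false id  input=id false end id false false false $  — match id
step 3: stack=$ false E false  input=false end id false false false $  — match false
step 4: stack=$ false E  input=end id false false false $  — expand E -> end S
step 5: stack=$ false S end  input=end id false false false $  — match end
step 6: stack=$ false S  input=id false false false $  — expand S -> id false E false
step 7: stack=$ false false E false id  input=id false false false $  — match id
step 8: stack=$ false false E false  input=false false false $  — match false
step 9: stack=$ false false E  input=false false $  — expand E -> epsilon
step 10: stack=$ false false  input=false false $  — match false
step 11: stack=$ false  input=false $  — match false
Accept reached after 11 steps.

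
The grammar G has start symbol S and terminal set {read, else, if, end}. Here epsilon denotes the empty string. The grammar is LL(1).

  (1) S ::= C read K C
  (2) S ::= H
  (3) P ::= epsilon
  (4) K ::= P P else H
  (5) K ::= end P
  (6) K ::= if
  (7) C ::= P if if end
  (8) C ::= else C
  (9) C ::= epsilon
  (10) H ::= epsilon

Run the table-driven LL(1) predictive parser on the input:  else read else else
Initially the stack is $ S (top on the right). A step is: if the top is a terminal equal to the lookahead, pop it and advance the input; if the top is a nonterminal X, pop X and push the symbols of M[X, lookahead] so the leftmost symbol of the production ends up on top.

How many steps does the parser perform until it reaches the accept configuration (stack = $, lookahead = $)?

13

step 1: stack=$ S  input=else read else else $  — expand S ::= C read K C
step 2: stack=$ C K read C  input=else read else else $  — expand C ::= else C
step 3: stack=$ C K read C else  input=else read else else $  — match else
step 4: stack=$ C K read C  input=read else else $  — expand C ::= epsilon
step 5: stack=$ C K read  input=read else else $  — match read
step 6: stack=$ C K  input=else else $  — expand K ::= P P else H
step 7: stack=$ C H else P P  input=else else $  — expand P ::= epsilon
step 8: stack=$ C H else P  input=else else $  — expand P ::= epsilon
step 9: stack=$ C H else  input=else else $  — match else
step 10: stack=$ C H  input=else $  — expand H ::= epsilon
step 11: stack=$ C  input=else $  — expand C ::= else C
step 12: stack=$ C else  input=else $  — match else
step 13: stack=$ C  input=$  — expand C ::= epsilon
Accept reached after 13 steps.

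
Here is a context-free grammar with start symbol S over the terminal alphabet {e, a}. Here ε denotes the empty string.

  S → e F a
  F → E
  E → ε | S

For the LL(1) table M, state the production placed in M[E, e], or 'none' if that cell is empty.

E → S

FIRST(S) = {e}
FIRST(E) = {ε, e}  (via S)
FIRST(F) = {ε, e}  (via E)
FOLLOW(S) includes $ since S is the start symbol.
FOLLOW(F): in S→e F a, F is followed by a with FIRST {a}. Thus FOLLOW(F) = {a}.
FOLLOW(E): in F→E, the suffix after E is empty, so FOLLOW(E) ⊇ FOLLOW(F) = {a}. Thus FOLLOW(E) = {a}.
For E → ε: FIRST(ε) = {ε}, so it goes in M[E, t] for t ∈ {}; since ε ∈ FIRST, also for every t ∈ FOLLOW(E) = {a}.
For E → S: FIRST(S) = {e}, so it goes in M[E, t] for t ∈ {e}.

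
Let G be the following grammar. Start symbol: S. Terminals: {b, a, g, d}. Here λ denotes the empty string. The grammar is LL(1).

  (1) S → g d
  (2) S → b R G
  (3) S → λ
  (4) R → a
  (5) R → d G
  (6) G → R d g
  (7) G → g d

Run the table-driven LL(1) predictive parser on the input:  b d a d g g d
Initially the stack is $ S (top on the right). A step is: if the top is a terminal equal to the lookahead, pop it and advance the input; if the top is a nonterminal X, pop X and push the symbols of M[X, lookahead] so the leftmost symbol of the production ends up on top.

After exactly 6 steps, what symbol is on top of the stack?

a

step 1: stack=$ S  input=b d a d g g d $  — expand S → b R G
step 2: stack=$ G R b  input=b d a d g g d $  — match b
step 3: stack=$ G R  input=d a d g g d $  — expand R → d G
step 4: stack=$ G G d  input=d a d g g d $  — match d
step 5: stack=$ G G  input=a d g g d $  — expand G → R d g
step 6: stack=$ G g d R  input=a d g g d $  — expand R → a
Stack after step 6: $ G g d a (top = a).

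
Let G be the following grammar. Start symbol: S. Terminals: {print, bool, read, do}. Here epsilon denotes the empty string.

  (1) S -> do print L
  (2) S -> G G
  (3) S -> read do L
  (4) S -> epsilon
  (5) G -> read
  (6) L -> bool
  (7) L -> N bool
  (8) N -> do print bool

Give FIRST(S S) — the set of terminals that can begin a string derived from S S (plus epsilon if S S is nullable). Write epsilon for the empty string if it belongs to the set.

FIRST(G) = {read}
FIRST(N) = {do}
FIRST(S) = {epsilon, do, read}  (via G G)
FIRST(L) = {bool, do}  (via N bool)
FIRST(S S): take FIRST of each symbol in turn, carrying on past any symbol whose FIRST contains epsilon; result {epsilon, do, read}.

{epsilon, do, read}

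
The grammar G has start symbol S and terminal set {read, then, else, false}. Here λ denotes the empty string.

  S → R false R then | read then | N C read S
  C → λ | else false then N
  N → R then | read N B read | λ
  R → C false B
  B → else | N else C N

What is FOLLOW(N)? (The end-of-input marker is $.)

FIRST(C): from C→λ we get {λ}; from C→else false then N we get {else}. So FIRST(C) = {λ, else}.
FIRST(R): from R→C false B we get {else, false}. So FIRST(R) = {else, false}.
FIRST(N): from N→R then we get {else, false}; from N→read N B read we get {read}; from N→λ we get {λ}. So FIRST(N) = {λ, else, false, read}.
FIRST(S): from S→R false R then we get {else, false}; from S→read then we get {read}; from S→N C read S we get {else, false, read}. So FIRST(S) = {else, false, read}.
FIRST(B): from B→else we get {else}; from B→N else C N we get {else, false, read}. So FIRST(B) = {else, false, read}.
FOLLOW(S) includes $ since S is the start symbol.
FOLLOW(S): in S→N C read S, the suffix after S is empty (adds nothing new). Thus FOLLOW(S) = {$}.
FOLLOW(R): in S→R false R then (occurrence 1), R is followed by false R then with FIRST {false}; in S→R false R then (occurrence 2), R is followed by then with FIRST {then}; in N→R then, R is followed by then with FIRST {then}. Thus FOLLOW(R) = {false, then}.
FOLLOW(B): in N→read N B read, B is followed by read with FIRST {read}; in R→C false B, the suffix after B is empty, so FOLLOW(B) ⊇ FOLLOW(R) = {false, then}. Thus FOLLOW(B) = {false, read, then}.
FOLLOW(C): in S→N C read S, C is followed by read S with FIRST {read}; in R→C false B, C is followed by false B with FIRST {false}; in B→N else C N, C is followed by N with FIRST {λ, else, false, read}; in B→N else C N, the suffix after C is nullable, so FOLLOW(C) ⊇ FOLLOW(B) = {false, read, then}. Thus FOLLOW(C) = {else, false, read, then}.
FOLLOW(N): in S→N C read S, N is followed by C read S with FIRST {else, read}; in C→else false then N, the suffix after N is empty, so FOLLOW(N) ⊇ FOLLOW(C) = {else, false, read, then}; in N→read N B read, N is followed by B read with FIRST {else, false, read}; in B→N else C N (occurrence 1), N is followed by else C N with FIRST {else}; in B→N else C N (occurrence 2), the suffix after N is empty, so FOLLOW(N) ⊇ FOLLOW(B) = {false, read, then}. Thus FOLLOW(N) = {else, false, read, then}.

{else, false, read, then}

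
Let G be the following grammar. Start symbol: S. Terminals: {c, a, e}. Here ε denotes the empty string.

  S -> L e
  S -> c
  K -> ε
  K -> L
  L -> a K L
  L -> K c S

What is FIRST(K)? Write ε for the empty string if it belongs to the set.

FIRST(S) = {a, c}  (via L e)
FIRST(K) = {ε, a, c}  (via L)
FIRST(L) = {a, c}  (via K c S)

{ε, a, c}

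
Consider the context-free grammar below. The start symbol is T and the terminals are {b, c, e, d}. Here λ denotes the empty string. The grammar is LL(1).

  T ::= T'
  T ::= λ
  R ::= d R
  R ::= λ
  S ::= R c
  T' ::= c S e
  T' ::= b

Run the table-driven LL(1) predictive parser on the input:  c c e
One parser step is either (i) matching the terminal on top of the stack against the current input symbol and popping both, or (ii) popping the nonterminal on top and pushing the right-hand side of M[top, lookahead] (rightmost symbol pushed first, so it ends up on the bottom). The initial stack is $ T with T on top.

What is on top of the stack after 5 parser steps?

step 1: stack=$ T  input=c c e $  — expand T ::= T'
step 2: stack=$ T'  input=c c e $  — expand T' ::= c S e
step 3: stack=$ e S c  input=c c e $  — match c
step 4: stack=$ e S  input=c e $  — expand S ::= R c
step 5: stack=$ e c R  input=c e $  — expand R ::= λ
Stack after step 5: $ e c (top = c).

c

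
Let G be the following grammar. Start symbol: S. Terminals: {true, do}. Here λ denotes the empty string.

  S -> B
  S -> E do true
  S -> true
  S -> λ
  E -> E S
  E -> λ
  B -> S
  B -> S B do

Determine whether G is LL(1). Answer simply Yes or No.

No

FIRST(S) = {λ, do, true}
FIRST(E) = {λ, do, true}
FIRST(B) = {λ, do, true}
FOLLOW(S) = {$, do, true}
FOLLOW(E) = {do, true}
FOLLOW(B) = {$, do, true}
Cell M[B, do] receives both B -> S and B -> S B do — the grammar is not LL(1).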